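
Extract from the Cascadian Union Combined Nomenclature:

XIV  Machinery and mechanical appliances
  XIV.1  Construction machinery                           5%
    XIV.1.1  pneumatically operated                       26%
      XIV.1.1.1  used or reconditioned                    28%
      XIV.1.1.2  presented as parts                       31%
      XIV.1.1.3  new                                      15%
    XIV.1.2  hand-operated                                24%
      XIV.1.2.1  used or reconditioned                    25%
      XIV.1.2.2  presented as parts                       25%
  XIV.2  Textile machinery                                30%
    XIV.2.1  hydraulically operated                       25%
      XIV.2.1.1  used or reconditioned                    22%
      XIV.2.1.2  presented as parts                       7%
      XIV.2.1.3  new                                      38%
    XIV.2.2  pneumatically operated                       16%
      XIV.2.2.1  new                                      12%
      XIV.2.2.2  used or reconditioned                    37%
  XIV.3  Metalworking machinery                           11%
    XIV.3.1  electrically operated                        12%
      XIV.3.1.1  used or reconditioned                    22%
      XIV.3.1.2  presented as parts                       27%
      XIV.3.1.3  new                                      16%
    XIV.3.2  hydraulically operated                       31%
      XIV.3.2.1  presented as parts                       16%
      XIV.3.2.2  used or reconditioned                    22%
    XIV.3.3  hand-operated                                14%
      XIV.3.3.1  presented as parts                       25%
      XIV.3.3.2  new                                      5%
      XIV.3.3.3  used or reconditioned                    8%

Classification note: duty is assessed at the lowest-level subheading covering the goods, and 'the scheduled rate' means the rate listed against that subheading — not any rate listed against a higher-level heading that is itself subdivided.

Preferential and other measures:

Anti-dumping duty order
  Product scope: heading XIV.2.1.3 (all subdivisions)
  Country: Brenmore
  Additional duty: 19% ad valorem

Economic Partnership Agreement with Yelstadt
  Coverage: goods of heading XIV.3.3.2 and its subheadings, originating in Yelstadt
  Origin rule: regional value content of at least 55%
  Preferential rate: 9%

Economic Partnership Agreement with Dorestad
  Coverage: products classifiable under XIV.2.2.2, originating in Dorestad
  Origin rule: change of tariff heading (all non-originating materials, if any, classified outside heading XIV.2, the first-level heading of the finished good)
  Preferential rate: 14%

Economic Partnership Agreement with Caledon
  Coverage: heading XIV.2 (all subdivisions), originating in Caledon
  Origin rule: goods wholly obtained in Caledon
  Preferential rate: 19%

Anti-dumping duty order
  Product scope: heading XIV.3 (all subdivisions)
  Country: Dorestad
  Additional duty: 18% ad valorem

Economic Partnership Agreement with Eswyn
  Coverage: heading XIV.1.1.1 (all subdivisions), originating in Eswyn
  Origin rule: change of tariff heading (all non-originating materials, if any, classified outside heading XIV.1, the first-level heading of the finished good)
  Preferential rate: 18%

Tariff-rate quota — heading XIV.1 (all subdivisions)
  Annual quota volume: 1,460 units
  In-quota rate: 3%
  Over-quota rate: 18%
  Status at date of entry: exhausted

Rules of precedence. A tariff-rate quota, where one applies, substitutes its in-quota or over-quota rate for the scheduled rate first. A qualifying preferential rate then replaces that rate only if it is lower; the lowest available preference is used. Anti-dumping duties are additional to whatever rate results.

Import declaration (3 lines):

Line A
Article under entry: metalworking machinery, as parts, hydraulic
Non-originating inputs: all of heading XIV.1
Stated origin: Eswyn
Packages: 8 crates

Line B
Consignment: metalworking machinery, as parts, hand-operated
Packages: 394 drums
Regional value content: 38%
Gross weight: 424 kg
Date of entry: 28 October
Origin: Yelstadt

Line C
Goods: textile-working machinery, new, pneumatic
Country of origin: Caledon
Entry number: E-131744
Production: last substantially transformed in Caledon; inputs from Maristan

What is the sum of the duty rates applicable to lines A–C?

Line A: metalworking → XIV.3; hydraulic → XIV.3.2; as parts → XIV.3.2.1. Scheduled 16%. Eswyn agreement on XIV.1.1.1: XIV.3.2.1 not covered. → 16%.
Line B: metalworking → XIV.3; hand-operated → XIV.3.3; as parts → XIV.3.3.1. Scheduled 25%. Yelstadt agreement on XIV.3.3.2: XIV.3.3.1 not covered. → 25%.
Line C: textile-working → XIV.2; pneumatic → XIV.2.2; new → XIV.2.2.1. Scheduled 12%. Caledon agreement on XIV.2: not wholly obtained. → 12%.
Sum: 16% + 25% + 12% = 53%.

53%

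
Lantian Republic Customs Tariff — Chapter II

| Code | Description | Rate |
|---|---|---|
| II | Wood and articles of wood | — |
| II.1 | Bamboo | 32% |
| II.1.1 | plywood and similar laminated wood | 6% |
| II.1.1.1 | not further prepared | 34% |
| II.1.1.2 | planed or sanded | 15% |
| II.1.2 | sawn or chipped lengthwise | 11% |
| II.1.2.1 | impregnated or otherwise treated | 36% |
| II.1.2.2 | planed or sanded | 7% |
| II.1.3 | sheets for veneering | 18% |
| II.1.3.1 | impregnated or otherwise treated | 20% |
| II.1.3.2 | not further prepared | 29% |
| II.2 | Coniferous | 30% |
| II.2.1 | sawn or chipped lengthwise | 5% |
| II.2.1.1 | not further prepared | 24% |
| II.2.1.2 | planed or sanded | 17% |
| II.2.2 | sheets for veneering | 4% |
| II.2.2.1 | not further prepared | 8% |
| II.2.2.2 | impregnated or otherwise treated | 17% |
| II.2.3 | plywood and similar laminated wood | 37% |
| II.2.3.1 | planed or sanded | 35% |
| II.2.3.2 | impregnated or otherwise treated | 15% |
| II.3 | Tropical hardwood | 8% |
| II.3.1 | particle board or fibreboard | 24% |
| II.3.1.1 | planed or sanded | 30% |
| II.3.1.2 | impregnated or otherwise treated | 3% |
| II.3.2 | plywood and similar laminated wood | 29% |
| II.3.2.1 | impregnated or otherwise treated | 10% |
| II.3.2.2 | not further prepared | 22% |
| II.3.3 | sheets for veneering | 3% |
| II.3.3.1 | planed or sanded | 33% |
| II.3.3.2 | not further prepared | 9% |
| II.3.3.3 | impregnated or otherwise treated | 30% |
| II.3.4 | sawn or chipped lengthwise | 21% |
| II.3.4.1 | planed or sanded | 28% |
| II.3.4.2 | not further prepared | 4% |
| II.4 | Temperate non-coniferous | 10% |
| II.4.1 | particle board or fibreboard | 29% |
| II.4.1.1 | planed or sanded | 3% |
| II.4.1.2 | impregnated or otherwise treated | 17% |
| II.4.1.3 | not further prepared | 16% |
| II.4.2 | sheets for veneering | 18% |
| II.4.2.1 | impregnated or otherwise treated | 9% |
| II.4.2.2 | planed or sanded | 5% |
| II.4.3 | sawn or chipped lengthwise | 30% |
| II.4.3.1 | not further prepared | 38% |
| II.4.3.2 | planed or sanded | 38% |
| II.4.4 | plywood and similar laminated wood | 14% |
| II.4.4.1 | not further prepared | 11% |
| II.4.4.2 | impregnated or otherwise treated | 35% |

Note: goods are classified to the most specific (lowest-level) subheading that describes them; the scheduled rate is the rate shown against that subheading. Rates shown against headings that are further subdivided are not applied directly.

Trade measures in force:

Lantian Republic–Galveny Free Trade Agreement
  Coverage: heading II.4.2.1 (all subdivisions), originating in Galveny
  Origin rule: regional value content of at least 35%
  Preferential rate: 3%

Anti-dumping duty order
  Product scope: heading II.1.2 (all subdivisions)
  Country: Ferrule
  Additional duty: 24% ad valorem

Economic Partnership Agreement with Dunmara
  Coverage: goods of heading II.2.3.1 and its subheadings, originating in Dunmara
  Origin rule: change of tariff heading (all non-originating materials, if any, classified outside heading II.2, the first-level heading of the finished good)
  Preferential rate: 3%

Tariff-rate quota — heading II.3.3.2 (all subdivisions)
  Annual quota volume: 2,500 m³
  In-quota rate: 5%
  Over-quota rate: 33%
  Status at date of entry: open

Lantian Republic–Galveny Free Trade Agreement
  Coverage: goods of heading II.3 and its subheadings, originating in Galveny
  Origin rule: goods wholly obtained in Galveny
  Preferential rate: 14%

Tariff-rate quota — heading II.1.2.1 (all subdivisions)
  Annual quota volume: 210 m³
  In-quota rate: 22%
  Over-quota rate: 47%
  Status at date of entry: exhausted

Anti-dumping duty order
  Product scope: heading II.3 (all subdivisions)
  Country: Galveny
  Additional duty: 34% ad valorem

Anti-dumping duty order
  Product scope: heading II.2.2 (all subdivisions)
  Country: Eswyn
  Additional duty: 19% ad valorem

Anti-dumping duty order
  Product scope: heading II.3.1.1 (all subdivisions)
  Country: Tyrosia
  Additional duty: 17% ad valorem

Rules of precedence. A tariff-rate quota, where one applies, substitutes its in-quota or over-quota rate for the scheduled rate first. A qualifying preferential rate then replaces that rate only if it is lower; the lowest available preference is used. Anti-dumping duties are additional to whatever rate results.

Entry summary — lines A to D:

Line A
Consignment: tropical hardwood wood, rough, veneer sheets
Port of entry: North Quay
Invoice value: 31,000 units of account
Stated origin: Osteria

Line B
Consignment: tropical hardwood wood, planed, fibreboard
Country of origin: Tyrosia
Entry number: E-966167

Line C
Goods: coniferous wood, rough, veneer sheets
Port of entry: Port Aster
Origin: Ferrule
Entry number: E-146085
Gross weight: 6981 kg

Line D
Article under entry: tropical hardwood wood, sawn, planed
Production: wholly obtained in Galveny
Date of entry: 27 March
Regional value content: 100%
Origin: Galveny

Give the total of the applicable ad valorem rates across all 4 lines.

108%

Line A: tropical hardwood → II.3; veneer sheets → II.3.3; rough → II.3.3.2. Scheduled 9%. quota on II.3.3.2 open → in-quota 5%. → 5%.
Line B: tropical hardwood → II.3; fibreboard → II.3.1; planed → II.3.1.1. Scheduled 30%. anti-dumping (Tyrosia, II.3.1.1): +17%; total 30% + 17% = 47%. → 47%.
Line C: coniferous → II.2; veneer sheets → II.2.2; rough → II.2.2.1. Scheduled 8%. No special measure applies. → 8%.
Line D: tropical hardwood → II.3; sawn → II.3.4; planed → II.3.4.1. Scheduled 28%. Galveny agreement on II.4.2.1: II.3.4.1 not covered; Galveny agreement on II.3: wholly obtained → 14% available; preferential 14%; anti-dumping (Galveny, II.3): +34%; total 14% + 34% = 48%. → 48%.
Sum: 5% + 47% + 8% + 48% = 108%.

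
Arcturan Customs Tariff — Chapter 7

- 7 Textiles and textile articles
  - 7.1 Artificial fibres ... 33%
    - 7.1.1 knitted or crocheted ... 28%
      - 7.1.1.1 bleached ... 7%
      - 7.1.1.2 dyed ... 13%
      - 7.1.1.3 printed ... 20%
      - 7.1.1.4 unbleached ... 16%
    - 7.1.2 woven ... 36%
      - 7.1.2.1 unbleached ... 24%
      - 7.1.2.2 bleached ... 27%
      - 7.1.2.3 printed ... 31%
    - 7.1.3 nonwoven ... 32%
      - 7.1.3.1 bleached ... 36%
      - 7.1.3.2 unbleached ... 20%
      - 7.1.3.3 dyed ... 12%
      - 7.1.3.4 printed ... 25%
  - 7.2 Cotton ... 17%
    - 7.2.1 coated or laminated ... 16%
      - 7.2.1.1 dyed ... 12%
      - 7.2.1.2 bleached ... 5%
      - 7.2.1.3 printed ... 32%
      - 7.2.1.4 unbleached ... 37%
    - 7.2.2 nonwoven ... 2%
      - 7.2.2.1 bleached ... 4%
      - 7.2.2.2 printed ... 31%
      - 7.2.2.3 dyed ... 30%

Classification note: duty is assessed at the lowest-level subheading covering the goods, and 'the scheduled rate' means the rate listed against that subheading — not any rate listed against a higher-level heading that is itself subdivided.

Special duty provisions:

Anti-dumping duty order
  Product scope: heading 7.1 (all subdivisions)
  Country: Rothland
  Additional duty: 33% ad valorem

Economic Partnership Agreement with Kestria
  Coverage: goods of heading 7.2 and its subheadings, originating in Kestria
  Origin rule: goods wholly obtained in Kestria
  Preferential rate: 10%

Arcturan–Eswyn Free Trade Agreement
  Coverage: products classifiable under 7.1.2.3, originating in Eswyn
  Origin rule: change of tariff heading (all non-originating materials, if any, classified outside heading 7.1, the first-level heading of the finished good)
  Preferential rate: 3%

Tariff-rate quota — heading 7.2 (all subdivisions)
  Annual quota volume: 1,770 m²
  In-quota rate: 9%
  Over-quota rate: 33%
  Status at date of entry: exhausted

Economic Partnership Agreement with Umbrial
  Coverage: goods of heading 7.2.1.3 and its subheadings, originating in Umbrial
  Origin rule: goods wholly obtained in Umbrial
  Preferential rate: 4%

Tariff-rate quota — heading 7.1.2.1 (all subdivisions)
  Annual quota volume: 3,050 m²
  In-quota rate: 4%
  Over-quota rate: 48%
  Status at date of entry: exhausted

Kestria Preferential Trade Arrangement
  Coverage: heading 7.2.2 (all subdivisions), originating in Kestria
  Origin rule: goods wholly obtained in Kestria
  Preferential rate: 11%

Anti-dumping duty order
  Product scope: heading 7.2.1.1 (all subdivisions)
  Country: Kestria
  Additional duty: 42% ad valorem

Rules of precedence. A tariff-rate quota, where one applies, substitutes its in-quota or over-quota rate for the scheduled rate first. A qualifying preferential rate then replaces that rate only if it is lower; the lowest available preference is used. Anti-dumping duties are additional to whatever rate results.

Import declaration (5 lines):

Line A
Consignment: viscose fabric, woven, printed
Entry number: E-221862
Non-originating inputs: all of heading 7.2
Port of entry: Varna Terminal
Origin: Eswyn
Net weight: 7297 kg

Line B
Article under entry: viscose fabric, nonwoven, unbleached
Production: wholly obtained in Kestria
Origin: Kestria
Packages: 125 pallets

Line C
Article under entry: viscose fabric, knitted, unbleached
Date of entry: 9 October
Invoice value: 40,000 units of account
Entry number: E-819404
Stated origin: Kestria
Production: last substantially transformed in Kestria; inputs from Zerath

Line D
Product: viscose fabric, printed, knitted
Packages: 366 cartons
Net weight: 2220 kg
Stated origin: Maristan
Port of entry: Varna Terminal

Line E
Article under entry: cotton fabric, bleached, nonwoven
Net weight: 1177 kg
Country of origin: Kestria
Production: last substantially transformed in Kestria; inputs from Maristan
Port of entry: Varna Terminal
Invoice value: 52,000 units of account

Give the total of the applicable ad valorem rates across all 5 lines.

92%

Line A: viscose → 7.1; woven → 7.1.2; printed → 7.1.2.3. Scheduled 31%. Eswyn agreement on 7.1.2.3: CTH met → 3% available; preferential 3%. → 3%.
Line B: viscose → 7.1; nonwoven → 7.1.3; unbleached → 7.1.3.2. Scheduled 20%. Kestria agreement on 7.2: 7.1.3.2 not covered; Kestria agreement on 7.2.2: 7.1.3.2 not covered. → 20%.
Line C: viscose → 7.1; knitted → 7.1.1; unbleached → 7.1.1.4. Scheduled 16%. Kestria agreement on 7.2: 7.1.1.4 not covered; Kestria agreement on 7.2.2: 7.1.1.4 not covered. → 16%.
Line D: viscose → 7.1; knitted → 7.1.1; printed → 7.1.1.3. Scheduled 20%. No special measure applies. → 20%.
Line E: cotton → 7.2; nonwoven → 7.2.2; bleached → 7.2.2.1. Scheduled 4%. quota on 7.2 exhausted → over-quota 33%; Kestria agreement on 7.2: not wholly obtained; Kestria agreement on 7.2.2: not wholly obtained. → 33%.
Sum: 3% + 20% + 16% + 20% + 33% = 92%.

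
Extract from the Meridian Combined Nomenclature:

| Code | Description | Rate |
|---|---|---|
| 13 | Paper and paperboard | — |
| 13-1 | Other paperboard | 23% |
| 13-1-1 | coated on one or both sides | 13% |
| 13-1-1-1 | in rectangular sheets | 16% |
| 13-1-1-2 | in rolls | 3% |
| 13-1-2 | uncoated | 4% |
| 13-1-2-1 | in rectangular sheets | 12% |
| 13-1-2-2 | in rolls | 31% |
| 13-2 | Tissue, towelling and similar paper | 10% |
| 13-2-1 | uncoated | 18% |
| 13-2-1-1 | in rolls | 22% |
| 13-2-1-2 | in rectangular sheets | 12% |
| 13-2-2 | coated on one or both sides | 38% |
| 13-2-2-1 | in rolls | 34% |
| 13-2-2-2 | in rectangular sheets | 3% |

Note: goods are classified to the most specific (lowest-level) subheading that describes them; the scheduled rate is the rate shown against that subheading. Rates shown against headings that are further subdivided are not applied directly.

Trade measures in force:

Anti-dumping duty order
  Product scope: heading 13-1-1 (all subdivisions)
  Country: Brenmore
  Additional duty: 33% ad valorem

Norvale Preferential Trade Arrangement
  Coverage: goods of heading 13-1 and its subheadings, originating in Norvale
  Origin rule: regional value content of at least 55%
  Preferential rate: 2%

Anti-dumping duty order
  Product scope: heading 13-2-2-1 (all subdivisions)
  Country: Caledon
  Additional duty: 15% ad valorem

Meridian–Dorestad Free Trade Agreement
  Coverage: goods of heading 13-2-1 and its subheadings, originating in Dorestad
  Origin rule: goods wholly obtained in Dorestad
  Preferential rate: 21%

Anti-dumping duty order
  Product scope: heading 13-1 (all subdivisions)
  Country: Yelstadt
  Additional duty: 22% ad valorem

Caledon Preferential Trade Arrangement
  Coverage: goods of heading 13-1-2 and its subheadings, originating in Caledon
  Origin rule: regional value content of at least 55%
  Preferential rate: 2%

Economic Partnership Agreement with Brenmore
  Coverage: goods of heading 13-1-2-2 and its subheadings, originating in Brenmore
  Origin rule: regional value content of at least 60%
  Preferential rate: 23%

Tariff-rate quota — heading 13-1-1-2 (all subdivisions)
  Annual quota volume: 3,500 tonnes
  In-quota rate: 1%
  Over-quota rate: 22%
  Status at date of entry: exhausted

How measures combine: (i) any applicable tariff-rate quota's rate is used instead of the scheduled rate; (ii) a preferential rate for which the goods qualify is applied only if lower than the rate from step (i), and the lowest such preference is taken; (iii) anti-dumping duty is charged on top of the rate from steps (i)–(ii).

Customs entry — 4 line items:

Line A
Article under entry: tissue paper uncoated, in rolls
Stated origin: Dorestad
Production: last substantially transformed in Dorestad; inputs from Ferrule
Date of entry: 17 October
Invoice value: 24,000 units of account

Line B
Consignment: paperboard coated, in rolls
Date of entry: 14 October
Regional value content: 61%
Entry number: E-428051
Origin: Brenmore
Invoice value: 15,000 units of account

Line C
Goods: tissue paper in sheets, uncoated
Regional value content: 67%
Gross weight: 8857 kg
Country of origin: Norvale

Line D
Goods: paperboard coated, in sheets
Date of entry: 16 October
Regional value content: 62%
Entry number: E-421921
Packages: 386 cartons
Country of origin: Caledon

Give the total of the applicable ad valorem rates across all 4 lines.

105%

Line A: tissue paper → 13-2; uncoated → 13-2-1; in rolls → 13-2-1-1. Scheduled 22%. Dorestad agreement on 13-2-1: not wholly obtained. → 22%.
Line B: paperboard → 13-1; coated → 13-1-1; in rolls → 13-1-1-2. Scheduled 3%. quota on 13-1-1-2 exhausted → over-quota 22%; Brenmore agreement on 13-1-2-2: 13-1-1-2 not covered; anti-dumping (Brenmore, 13-1-1): +33%; total 22% + 33% = 55%. → 55%.
Line C: tissue paper → 13-2; uncoated → 13-2-1; in sheets → 13-2-1-2. Scheduled 12%. Norvale agreement on 13-1: 13-2-1-2 not covered. → 12%.
Line D: paperboard → 13-1; coated → 13-1-1; in sheets → 13-1-1-1. Scheduled 16%. Caledon agreement on 13-1-2: 13-1-1-1 not covered. → 16%.
Sum: 22% + 55% + 12% + 16% = 105%.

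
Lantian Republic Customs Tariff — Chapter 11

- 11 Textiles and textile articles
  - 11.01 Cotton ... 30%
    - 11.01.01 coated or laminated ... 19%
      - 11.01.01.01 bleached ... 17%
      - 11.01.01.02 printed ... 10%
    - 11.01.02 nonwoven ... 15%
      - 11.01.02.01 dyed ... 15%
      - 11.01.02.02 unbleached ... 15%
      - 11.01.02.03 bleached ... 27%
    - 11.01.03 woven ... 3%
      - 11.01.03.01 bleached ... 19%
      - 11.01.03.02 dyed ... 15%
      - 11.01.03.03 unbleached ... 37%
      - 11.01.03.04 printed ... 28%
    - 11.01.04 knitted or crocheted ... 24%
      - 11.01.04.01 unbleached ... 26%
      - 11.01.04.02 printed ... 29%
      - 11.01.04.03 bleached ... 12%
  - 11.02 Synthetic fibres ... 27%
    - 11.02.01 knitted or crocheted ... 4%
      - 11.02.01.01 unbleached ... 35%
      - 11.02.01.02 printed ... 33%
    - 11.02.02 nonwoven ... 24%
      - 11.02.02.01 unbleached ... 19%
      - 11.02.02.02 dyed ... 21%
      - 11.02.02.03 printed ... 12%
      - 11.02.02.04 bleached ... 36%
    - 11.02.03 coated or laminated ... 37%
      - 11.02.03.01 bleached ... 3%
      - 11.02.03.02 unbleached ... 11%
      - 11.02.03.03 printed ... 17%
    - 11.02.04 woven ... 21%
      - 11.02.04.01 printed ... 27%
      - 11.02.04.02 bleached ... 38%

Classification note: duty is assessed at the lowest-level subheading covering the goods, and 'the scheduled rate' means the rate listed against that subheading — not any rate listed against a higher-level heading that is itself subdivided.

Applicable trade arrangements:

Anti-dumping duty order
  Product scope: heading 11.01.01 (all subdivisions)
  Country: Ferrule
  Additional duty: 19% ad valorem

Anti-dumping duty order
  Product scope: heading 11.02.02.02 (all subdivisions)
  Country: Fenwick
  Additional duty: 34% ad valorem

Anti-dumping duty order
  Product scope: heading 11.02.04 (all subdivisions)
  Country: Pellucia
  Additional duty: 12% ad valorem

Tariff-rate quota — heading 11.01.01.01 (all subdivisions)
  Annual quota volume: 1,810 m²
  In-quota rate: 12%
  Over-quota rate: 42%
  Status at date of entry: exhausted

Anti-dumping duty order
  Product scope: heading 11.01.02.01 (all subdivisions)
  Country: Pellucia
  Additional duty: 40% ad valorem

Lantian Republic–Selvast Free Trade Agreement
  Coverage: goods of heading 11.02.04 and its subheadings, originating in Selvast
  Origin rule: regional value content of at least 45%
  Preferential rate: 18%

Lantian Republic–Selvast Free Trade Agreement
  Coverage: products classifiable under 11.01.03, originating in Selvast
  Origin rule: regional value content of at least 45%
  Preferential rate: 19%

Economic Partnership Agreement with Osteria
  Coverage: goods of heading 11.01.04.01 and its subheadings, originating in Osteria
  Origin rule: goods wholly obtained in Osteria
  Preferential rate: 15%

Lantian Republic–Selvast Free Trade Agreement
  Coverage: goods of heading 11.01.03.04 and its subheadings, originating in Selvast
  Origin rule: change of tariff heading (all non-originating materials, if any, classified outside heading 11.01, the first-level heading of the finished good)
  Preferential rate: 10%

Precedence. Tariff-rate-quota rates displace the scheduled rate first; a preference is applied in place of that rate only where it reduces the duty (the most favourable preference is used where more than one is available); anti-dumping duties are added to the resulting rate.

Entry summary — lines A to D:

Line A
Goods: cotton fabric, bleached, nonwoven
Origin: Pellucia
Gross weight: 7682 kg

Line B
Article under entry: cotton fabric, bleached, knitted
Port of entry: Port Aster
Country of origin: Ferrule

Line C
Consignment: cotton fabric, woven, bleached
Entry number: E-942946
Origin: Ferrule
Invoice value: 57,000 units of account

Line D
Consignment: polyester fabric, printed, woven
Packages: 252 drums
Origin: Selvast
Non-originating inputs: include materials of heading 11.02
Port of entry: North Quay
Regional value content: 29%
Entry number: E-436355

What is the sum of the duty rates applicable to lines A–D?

85%

Line A: cotton → 11.01; nonwoven → 11.01.02; bleached → 11.01.02.03. Scheduled 27%. No special measure applies. → 27%.
Line B: cotton → 11.01; knitted → 11.01.04; bleached → 11.01.04.03. Scheduled 12%. No special measure applies. → 12%.
Line C: cotton → 11.01; woven → 11.01.03; bleached → 11.01.03.01. Scheduled 19%. No special measure applies. → 19%.
Line D: polyester → 11.02; woven → 11.02.04; printed → 11.02.04.01. Scheduled 27%. Selvast agreement on 11.02.04: RVC < 45%; Selvast agreement on 11.01.03: 11.02.04.01 not covered; Selvast agreement on 11.01.03.04: 11.02.04.01 not covered. → 27%.
Sum: 27% + 12% + 19% + 27% = 85%.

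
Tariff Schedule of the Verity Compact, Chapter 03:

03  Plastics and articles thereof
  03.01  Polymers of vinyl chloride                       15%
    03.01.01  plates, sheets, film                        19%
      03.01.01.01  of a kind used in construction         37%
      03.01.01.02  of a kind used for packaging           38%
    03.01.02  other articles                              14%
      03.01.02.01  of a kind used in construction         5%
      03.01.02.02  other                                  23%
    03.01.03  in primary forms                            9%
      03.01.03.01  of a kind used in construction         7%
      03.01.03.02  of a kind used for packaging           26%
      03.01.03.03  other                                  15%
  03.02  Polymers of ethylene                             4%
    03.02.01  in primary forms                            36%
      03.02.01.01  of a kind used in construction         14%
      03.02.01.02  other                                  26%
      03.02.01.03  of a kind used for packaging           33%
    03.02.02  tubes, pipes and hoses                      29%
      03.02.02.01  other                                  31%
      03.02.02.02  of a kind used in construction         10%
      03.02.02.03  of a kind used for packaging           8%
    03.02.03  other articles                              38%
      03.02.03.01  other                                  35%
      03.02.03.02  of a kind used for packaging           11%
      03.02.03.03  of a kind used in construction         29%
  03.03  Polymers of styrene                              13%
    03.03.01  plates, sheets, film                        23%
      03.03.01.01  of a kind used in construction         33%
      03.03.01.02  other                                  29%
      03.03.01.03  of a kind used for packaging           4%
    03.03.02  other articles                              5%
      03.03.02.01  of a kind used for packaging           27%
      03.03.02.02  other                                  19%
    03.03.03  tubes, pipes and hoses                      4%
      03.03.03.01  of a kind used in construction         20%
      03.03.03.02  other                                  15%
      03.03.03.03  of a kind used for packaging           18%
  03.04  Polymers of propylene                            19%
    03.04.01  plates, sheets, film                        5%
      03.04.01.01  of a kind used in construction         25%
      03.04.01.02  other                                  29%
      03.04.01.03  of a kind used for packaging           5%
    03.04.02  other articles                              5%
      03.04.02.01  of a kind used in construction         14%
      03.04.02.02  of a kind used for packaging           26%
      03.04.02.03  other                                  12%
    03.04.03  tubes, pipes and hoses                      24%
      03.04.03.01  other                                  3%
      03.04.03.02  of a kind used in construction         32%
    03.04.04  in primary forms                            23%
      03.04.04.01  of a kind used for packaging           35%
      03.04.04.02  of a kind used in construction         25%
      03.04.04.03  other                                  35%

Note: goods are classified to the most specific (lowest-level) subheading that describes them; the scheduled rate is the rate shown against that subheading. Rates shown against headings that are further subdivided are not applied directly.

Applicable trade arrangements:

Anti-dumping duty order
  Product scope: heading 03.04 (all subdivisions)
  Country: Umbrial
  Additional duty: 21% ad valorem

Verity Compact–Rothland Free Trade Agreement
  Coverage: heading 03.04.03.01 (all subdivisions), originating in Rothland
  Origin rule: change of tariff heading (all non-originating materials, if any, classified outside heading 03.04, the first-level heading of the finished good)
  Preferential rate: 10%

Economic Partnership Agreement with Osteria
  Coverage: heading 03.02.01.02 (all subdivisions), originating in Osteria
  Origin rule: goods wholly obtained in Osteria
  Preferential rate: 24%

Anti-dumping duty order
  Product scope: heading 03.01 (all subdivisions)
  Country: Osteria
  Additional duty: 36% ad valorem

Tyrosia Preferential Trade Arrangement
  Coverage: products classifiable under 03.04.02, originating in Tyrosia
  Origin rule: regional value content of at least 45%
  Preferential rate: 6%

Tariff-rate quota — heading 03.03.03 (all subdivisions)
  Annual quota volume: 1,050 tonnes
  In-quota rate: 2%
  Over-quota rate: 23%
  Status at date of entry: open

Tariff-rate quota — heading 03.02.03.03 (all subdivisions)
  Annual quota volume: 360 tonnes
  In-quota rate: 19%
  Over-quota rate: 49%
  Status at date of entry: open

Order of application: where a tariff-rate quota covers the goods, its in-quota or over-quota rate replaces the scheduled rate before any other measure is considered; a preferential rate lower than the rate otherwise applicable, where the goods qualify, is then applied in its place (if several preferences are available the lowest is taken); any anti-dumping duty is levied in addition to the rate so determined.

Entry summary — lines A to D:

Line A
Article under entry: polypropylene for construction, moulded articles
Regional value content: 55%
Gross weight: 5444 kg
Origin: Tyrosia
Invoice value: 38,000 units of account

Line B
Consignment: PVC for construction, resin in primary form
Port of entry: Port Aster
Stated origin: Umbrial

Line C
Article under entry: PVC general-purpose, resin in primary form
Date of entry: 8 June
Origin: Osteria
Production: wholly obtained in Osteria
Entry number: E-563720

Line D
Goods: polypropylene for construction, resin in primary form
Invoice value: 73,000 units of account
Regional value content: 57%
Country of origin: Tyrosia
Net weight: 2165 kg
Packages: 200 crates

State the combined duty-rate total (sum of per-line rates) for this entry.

Line A: polypropylene → 03.04; moulded articles → 03.04.02; for construction → 03.04.02.01. Scheduled 14%. Tyrosia agreement on 03.04.02: RVC ≥ 45% → 6% available; preferential 6%. → 6%.
Line B: PVC → 03.01; resin in primary form → 03.01.03; for construction → 03.01.03.01. Scheduled 7%. No special measure applies. → 7%.
Line C: PVC → 03.01; resin in primary form → 03.01.03; general-purpose → 03.01.03.03. Scheduled 15%. Osteria agreement on 03.02.01.02: 03.01.03.03 not covered; anti-dumping (Osteria, 03.01): +36%; total 15% + 36% = 51%. → 51%.
Line D: polypropylene → 03.04; resin in primary form → 03.04.04; for construction → 03.04.04.02. Scheduled 25%. Tyrosia agreement on 03.04.02: 03.04.04.02 not covered. → 25%.
Sum: 6% + 7% + 51% + 25% = 89%.

89%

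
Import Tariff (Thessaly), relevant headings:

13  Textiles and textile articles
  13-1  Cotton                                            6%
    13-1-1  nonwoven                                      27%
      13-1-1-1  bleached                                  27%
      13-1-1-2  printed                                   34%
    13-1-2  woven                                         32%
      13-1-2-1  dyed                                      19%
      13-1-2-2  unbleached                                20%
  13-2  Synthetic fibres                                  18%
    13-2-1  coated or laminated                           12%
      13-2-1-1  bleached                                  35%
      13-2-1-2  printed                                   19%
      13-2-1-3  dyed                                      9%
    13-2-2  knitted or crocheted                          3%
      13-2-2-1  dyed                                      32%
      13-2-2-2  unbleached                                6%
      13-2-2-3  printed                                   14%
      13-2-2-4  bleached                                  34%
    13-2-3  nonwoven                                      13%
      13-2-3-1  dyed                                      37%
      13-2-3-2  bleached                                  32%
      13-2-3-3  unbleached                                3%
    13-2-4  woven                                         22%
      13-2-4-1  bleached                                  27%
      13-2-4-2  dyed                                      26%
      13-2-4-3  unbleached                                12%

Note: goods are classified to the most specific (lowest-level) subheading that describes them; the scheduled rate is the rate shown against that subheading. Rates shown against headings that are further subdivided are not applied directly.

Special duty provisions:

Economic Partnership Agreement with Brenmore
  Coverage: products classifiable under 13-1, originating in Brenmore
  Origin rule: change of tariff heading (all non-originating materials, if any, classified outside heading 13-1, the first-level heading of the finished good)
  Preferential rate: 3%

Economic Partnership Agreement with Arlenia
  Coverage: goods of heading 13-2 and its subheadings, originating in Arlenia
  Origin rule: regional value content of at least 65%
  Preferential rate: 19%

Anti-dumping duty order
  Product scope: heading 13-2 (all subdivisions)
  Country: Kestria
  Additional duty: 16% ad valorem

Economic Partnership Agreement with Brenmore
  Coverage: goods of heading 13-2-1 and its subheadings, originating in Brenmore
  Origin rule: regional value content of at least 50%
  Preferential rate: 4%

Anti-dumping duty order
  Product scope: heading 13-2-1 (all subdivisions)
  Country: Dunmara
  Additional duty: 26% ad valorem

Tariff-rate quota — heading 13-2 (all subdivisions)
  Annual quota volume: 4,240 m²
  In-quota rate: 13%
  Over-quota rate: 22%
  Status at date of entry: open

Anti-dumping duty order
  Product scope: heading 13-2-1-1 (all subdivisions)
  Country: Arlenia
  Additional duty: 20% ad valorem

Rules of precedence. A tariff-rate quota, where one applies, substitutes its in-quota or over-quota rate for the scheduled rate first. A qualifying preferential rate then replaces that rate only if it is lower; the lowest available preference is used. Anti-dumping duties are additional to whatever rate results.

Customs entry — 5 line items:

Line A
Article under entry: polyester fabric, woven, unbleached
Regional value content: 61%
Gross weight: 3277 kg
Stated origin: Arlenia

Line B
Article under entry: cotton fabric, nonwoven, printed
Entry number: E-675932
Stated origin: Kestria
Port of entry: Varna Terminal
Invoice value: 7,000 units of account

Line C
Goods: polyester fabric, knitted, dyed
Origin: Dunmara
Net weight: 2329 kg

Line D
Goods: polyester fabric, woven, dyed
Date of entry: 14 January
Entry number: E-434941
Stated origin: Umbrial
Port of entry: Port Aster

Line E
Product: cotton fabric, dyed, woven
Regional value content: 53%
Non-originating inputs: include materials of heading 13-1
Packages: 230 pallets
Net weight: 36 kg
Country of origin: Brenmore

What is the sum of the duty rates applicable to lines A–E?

Line A: polyester → 13-2; woven → 13-2-4; unbleached → 13-2-4-3. Scheduled 12%. quota on 13-2 open → in-quota 13%; Arlenia agreement on 13-2: RVC < 65%. → 13%.
Line B: cotton → 13-1; nonwoven → 13-1-1; printed → 13-1-1-2. Scheduled 34%. No special measure applies. → 34%.
Line C: polyester → 13-2; knitted → 13-2-2; dyed → 13-2-2-1. Scheduled 32%. quota on 13-2 open → in-quota 13%. → 13%.
Line D: polyester → 13-2; woven → 13-2-4; dyed → 13-2-4-2. Scheduled 26%. quota on 13-2 open → in-quota 13%. → 13%.
Line E: cotton → 13-1; woven → 13-1-2; dyed → 13-1-2-1. Scheduled 19%. Brenmore agreement on 13-1: CTH not met; Brenmore agreement on 13-2-1: 13-1-2-1 not covered. → 19%.
Sum: 13% + 34% + 13% + 13% + 19% = 92%.

92%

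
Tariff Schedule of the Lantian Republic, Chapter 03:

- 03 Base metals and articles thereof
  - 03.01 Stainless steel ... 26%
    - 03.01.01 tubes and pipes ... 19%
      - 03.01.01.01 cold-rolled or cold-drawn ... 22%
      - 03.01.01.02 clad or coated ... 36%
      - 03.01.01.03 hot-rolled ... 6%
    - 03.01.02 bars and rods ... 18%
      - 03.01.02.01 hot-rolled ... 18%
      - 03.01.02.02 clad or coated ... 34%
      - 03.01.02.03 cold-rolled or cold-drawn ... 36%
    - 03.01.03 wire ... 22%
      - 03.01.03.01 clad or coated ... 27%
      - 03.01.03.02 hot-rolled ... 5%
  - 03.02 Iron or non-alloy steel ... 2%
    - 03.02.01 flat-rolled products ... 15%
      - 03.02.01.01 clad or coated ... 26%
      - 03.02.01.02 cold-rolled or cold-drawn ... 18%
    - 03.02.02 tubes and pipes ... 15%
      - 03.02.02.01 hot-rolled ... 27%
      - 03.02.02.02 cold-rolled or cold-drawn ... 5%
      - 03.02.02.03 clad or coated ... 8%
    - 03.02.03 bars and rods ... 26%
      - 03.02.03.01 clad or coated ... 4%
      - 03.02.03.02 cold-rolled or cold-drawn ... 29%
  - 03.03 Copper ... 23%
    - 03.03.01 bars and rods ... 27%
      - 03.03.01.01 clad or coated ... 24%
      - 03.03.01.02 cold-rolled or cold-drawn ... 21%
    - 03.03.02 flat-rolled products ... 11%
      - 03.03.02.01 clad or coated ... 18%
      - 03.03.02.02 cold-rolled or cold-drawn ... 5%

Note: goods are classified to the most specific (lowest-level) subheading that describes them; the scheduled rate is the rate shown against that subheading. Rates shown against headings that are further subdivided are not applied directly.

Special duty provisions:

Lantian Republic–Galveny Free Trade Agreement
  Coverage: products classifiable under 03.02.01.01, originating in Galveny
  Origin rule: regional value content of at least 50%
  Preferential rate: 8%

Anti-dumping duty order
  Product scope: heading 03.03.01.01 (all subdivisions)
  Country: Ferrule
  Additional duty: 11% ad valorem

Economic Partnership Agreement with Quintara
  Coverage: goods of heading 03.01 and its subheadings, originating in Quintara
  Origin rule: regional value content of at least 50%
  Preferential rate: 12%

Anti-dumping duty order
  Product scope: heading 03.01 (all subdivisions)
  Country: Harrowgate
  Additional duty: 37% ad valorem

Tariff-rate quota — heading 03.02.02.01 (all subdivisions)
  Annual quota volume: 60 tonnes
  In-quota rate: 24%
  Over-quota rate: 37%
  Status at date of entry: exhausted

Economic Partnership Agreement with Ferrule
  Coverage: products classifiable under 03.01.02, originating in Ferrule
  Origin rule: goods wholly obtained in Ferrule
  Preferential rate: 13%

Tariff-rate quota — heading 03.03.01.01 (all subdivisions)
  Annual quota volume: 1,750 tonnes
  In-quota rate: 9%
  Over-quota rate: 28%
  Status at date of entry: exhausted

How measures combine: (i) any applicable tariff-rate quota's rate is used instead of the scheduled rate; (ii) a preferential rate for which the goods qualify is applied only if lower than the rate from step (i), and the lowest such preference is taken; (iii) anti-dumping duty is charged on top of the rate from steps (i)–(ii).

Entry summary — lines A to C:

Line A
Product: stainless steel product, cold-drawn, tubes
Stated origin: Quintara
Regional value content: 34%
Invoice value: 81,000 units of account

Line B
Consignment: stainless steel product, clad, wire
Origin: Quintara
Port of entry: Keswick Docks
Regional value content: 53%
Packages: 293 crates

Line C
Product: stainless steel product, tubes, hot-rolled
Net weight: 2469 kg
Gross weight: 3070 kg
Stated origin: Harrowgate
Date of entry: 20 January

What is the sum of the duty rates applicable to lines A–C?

Line A: stainless steel → 03.01; tubes → 03.01.01; cold-drawn → 03.01.01.01. Scheduled 22%. Quintara agreement on 03.01: RVC < 50%. → 22%.
Line B: stainless steel → 03.01; wire → 03.01.03; clad → 03.01.03.01. Scheduled 27%. Quintara agreement on 03.01: RVC ≥ 50% → 12% available; preferential 12%. → 12%.
Line C: stainless steel → 03.01; tubes → 03.01.01; hot-rolled → 03.01.01.03. Scheduled 6%. anti-dumping (Harrowgate, 03.01): +37%; total 6% + 37% = 43%. → 43%.
Sum: 22% + 12% + 43% = 77%.

77%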